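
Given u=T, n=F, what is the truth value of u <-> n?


Biconditional is true when both operands have the same truth value.
Substitute: u=T, n=F.
T <-> F evaluates to F.

F


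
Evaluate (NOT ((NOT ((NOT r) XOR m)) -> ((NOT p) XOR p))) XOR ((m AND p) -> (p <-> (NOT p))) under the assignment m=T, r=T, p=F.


Substitute m=T, r=T, p=F:
… (earlier sub-steps elided)
NOT ((NOT r) XOR m) = F
NOT p = T
(NOT p) XOR p = T XOR F = T
(NOT ((NOT r) XOR m)) -> ((NOT p) XOR p) = F -> T = T
NOT ((NOT ((NOT r) XOR m)) -> ((NOT p) XOR p)) = F
m AND p = T AND F = F
NOT p = T
p <-> (NOT p) = F <-> T = F
(m AND p) -> (p <-> (NOT p)) = F -> F = T
(NOT ((NOT ((NOT r) XOR m)) -> ((NOT p) XOR p))) XOR ((m AND p) -> (p <-> (NOT p))) = F XOR T = T

T


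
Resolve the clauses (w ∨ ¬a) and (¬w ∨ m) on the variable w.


The clauses contain complementary literals w and ¬w.
Resolution eliminates this pair and disjoins the remaining literals (merging duplicates).

(¬a ∨ m)


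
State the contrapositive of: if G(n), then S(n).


The contrapositive of (P → Q) is (¬Q → ¬P); it is logically equivalent to the original.
Here P = 'G(n)' and Q = 'S(n)'.

If not (S(n)), then not (G(n)).


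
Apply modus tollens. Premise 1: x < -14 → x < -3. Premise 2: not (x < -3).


Modus tollens: from (P → Q) and ¬Q, infer ¬P.
Q = 'x < -3' is denied; since P → Q, P must also fail.

Not (x < -14).


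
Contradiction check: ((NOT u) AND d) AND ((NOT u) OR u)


Truth table over {d, u}:
d | u | φ
---------
F | F | F
T | F | T
F | T | F
T | T | F
Satisfying assignment at row 2: d=T, u=F gives T.

No, it is not a contradiction.


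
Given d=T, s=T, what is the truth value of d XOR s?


Exclusive or is true when exactly one operand is true.
Substitute: d=T, s=T.
T XOR T evaluates to F.

F


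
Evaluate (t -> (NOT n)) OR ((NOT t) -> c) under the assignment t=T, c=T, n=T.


Substitute t=T, c=T, n=T:
NOT n = F
t -> (NOT n) = T -> F = F
NOT t = F
(NOT t) -> c = F -> T = T
(t -> (NOT n)) OR ((NOT t) -> c) = F OR T = T

T


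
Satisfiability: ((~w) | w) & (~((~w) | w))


Check all 2 assignments over {w}:
w | φ
-----
False | False
True | False
No assignment makes the formula true.

Unsatisfiable.


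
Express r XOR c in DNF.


Step 1: r ⊕ c is true exactly when they disagree: (r ∧ ¬c) ∨ (¬r ∧ c).

(r AND (NOT c)) OR ((NOT r) AND c)


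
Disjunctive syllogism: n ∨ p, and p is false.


Disjunctive syllogism: from (P ∨ Q) and ¬P, infer Q.
One disjunct, 'p', is ruled out; the other must hold.

n


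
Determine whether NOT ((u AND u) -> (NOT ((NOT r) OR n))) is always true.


Build the truth table over {n, r, u}:
n | r | u | φ
-------------
F | F | F | F
T | F | F | F
F | T | F | F
T | T | F | F
F | F | T | T
T | F | T | T
F | T | T | F
T | T | T | T
Counterexample at row 1: with n=F, r=F, u=F, the formula is F.

No, it is not a tautology.


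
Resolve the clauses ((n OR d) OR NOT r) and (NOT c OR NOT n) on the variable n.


The clauses contain complementary literals n and NOTn.
Resolution eliminates this pair and disjoins the remaining literals (merging duplicates).

((NOT r OR d) OR NOT c)


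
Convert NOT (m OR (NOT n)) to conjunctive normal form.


Step 1: Apply De Morgan: ¬(m ∨ (¬n)) = ¬m ∧ ¬(¬n).
Step 2: Eliminate any double negations (¬¬X = X).

(NOT m) AND n


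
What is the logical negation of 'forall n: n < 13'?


¬(forall x: φ) = exists x: ¬φ, and ¬(exists x: φ) = forall x: ¬φ.
Apply to the universal statement.

exists n: ~(n < 13)


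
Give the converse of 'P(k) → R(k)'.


The converse of (P → Q) is (Q → P). It is not in general equivalent to the original.
Here P = 'P(k)' and Q = 'R(k)'.

If R(k), then P(k).


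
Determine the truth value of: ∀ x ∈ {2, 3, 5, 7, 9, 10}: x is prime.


Evaluate the predicate on each element: 2:T, 3:T, 5:T, 7:T, 9:F, 10:F.
Counterexample x = 9 fails the predicate.

F


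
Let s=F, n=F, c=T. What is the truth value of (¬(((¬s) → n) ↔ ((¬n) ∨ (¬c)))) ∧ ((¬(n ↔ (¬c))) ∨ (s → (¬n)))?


Substitute s=F, n=F, c=T:
… (earlier sub-steps elided)
(¬n) ∨ (¬c) = T ∨ F = T
((¬s) → n) ↔ ((¬n) ∨ (¬c)) = F ↔ T = F
¬(((¬s) → n) ↔ ((¬n) ∨ (¬c))) = T
¬c = F
n ↔ (¬c) = F ↔ F = T
¬(n ↔ (¬c)) = F
¬n = T
s → (¬n) = F → T = T
(¬(n ↔ (¬c))) ∨ (s → (¬n)) = F ∨ T = T
(¬(((¬s) → n) ↔ ((¬n) ∨ (¬c)))) ∧ ((¬(n ↔ (¬c))) ∨ (s → (¬n))) = T ∧ T = T

T


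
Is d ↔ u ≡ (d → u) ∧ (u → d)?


Compare truth tables:
d | u | φ | ψ
-------------
F | F | T | T
T | F | F | F
F | T | F | F
T | T | T | T
The columns φ and ψ agree on every row.

Yes, they are logically equivalent.


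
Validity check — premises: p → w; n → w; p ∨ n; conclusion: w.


This matches the form of proof by cases: the conclusion follows in every model of the premises.

Valid.


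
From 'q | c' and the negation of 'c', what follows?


Disjunctive syllogism: from (P ∨ Q) and ¬P, infer Q.
One disjunct, 'c', is ruled out; the other must hold.

q


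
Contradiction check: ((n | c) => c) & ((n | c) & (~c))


Truth table over {c, n}:
c | n | φ
---------
False | False | False
True | False | False
False | True | False
True | True | False
Every row is false.

Yes, it is a contradiction.


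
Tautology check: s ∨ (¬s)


Build the truth table over {s}:
s | φ
-----
F | T
T | T
Every row evaluates to true.

Yes, it is a tautology.


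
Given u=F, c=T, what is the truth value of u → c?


Implication is false only when antecedent is true and consequent is false.
Substitute: u=F, c=T.
F → T evaluates to T.

T


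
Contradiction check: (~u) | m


Truth table over {m, u}:
m | u | φ
---------
False | False | True
True | False | True
False | True | False
True | True | True
Satisfying assignment at row 1: m=False, u=False gives True.

No, it is not a contradiction.


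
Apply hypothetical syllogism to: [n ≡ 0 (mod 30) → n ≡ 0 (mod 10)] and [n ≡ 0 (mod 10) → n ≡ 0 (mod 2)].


Hypothetical syllogism: from (P → Q) and (Q → R), infer (P → R).
Chain the two implications through the shared middle term 'n ≡ 0 (mod 10)'.

n ≡ 0 (mod 30) → n ≡ 0 (mod 2)


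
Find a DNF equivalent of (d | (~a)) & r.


Step 1: Distribute ∧ over ∨: (d ∨ (¬a)) ∧ r = (d ∧ r) ∨ ((¬a) ∧ r).

(d & r) | ((~a) & r)


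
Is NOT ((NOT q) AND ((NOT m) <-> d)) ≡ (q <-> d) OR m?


Compare truth tables:
d | m | q | φ | ψ
-----------------
F | F | F | T | T
T | F | F | F | F
F | T | F | F | T
T | T | F | T | T
F | F | T | T | F
T | F | T | T | T
F | T | T | T | T
T | T | T | T | T
They differ at row 3 (d=F, m=T, q=F): φ=F but ψ=T.

No, they are not logically equivalent.


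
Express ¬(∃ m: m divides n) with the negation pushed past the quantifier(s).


¬(∀ x: φ) = ∃ x: ¬φ, and ¬(∃ x: φ) = ∀ x: ¬φ.
Apply to the existential statement.

∀ m: ¬(m divides n)


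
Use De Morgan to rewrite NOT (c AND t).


De Morgan: the negation of a conjunction is the disjunction of the negations.
Distribute NOT across AND, flipping it to OR, and negate each literal.

(NOT c) OR (NOT t)


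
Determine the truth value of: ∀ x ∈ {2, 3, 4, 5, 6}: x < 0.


Evaluate the predicate on each element: 2:F, 3:F, 4:F, 5:F, 6:F.
Counterexample x = 2 fails the predicate.

F


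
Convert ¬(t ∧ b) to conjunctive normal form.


Step 1: Apply De Morgan: ¬(t ∧ b) = ¬t ∨ ¬b.

(¬t) ∨ (¬b)


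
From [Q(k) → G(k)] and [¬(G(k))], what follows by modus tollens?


Modus tollens: from (P → Q) and ¬Q, infer ¬P.
Q = 'G(k)' is denied; since P → Q, P must also fail.

Not (Q(k)).


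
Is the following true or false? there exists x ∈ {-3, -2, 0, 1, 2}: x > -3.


Evaluate the predicate on each element: -3:F, -2:T, 0:T, 1:T, 2:T.
Witness x = -2 satisfies the predicate.

T


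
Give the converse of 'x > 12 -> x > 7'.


The converse of (P → Q) is (Q → P). It is not in general equivalent to the original.
Here P = 'x > 12' and Q = 'x > 7'.

If x > 7, then x > 12.


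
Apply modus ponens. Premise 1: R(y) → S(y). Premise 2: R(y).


Modus ponens: from (P → Q) and P, infer Q.
P = 'R(y)' is asserted, and P → Q holds, so Q follows.

S(y).


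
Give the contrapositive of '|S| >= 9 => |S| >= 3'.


The contrapositive of (P → Q) is (¬Q → ¬P); it is logically equivalent to the original.
Here P = '|S| >= 9' and Q = '|S| >= 3'.

If not (|S| >= 3), then not (|S| >= 9).


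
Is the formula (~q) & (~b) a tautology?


Build the truth table over {b, q}:
b | q | φ
---------
False | False | True
True | False | False
False | True | False
True | True | False
Counterexample at row 2: with b=True, q=False, the formula is False.

No, it is not a tautology.


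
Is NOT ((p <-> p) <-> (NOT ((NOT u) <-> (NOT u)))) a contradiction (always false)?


Truth table over {p, u}:
p | u | φ
---------
F | F | T
T | F | T
F | T | T
T | T | T
Satisfying assignment at row 1: p=F, u=F gives T.

No, it is not a contradiction.


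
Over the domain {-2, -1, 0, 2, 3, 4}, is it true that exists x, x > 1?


Evaluate the predicate on each element: -2:False, -1:False, 0:False, 2:True, 3:True, 4:True.
Witness x = 2 satisfies the predicate.

True


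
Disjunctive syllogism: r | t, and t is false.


Disjunctive syllogism: from (P ∨ Q) and ¬P, infer Q.
One disjunct, 't', is ruled out; the other must hold.

r


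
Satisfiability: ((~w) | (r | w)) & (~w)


Search for a satisfying assignment over {r, w}.
Try r=False, w=False: the formula evaluates to True.
A satisfying assignment exists.

Satisfiable.


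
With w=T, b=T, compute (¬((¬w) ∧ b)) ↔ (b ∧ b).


Substitute w=T, b=T:
¬w = F
(¬w) ∧ b = F ∧ T = F
¬((¬w) ∧ b) = T
b ∧ b = T ∧ T = T
(¬((¬w) ∧ b)) ↔ (b ∧ b) = T ↔ T = T

T


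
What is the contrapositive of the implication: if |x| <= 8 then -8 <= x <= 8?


The contrapositive of (P → Q) is (¬Q → ¬P); it is logically equivalent to the original.
Here P = '|x| <= 8' and Q = '-8 <= x <= 8'.

If not (-8 <= x <= 8), then not (|x| <= 8).


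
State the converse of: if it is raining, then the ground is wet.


The converse of (P → Q) is (Q → P). It is not in general equivalent to the original.
Here P = 'it is raining' and Q = 'the ground is wet'.

If the ground is wet, then it is raining.


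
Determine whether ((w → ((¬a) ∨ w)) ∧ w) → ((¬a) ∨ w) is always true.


Build the truth table over {a, w}:
a | w | φ
---------
F | F | T
T | F | T
F | T | T
T | T | T
Every row evaluates to true.

Yes, it is a tautology.


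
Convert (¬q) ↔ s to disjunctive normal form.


Step 1: (¬q) ↔ s is true exactly when both agree: ((¬q) ∧ s) ∨ (¬(¬q) ∧ ¬s).
Step 2: Eliminate any double negations (¬¬X = X).

((¬q) ∧ s) ∨ (q ∧ (¬s))


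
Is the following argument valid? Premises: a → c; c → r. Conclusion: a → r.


This matches the form of hypothetical syllogism: the conclusion follows in every model of the premises.

Valid.


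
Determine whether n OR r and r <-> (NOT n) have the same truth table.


Compare truth tables:
n | r | φ | ψ
-------------
F | F | F | F
T | F | T | T
F | T | T | T
T | T | T | F
They differ at row 4 (n=T, r=T): φ=T but ψ=F.

No, they are not logically equivalent.


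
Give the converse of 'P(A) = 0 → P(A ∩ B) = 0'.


The converse of (P → Q) is (Q → P). It is not in general equivalent to the original.
Here P = 'P(A) = 0' and Q = 'P(A ∩ B) = 0'.

If P(A ∩ B) = 0, then P(A) = 0.


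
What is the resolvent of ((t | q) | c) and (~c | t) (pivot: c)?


The clauses contain complementary literals c and ~c.
Resolution eliminates this pair and disjoins the remaining literals (merging duplicates).

(q | t)


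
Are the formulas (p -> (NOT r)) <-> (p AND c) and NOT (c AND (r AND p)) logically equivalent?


Compare truth tables:
c | p | r | φ | ψ
-----------------
F | F | F | F | T
T | F | F | F | T
F | T | F | F | T
T | T | F | T | T
F | F | T | F | T
T | F | T | F | T
F | T | T | T | T
T | T | T | F | F
They differ at row 1 (c=F, p=F, r=F): φ=F but ψ=T.

No, they are not logically equivalent.


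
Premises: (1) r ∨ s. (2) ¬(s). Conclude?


Disjunctive syllogism: from (P ∨ Q) and ¬P, infer Q.
One disjunct, 's', is ruled out; the other must hold.

r


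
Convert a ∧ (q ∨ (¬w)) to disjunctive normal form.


Step 1: Distribute ∧ over ∨: a ∧ (q ∨ (¬w)) = (a ∧ q) ∨ (a ∧ (¬w)).

(a ∧ q) ∨ (a ∧ (¬w))


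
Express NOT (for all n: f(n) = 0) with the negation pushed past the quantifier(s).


¬(for all x: φ) = there exists x: ¬φ, and ¬(there exists x: φ) = for all x: ¬φ.
Apply to the universal statement.

there exists n: NOT(f(n) = 0)


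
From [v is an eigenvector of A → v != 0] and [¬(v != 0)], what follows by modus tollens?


Modus tollens: from (P → Q) and ¬Q, infer ¬P.
Q = 'v != 0' is denied; since P → Q, P must also fail.

Not (v is an eigenvector of A).


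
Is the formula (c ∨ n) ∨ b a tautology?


Build the truth table over {b, c, n}:
b | c | n | φ
-------------
F | F | F | F
T | F | F | T
F | T | F | T
T | T | F | T
F | F | T | T
T | F | T | T
F | T | T | T
T | T | T | T
Counterexample at row 1: with b=F, c=F, n=F, the formula is F.

No, it is not a tautology.


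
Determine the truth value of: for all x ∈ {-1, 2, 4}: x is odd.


Evaluate the predicate on each element: -1:T, 2:F, 4:F.
Counterexample x = 2 fails the predicate.

F


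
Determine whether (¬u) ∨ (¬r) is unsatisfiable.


Truth table over {r, u}:
r | u | φ
---------
F | F | T
T | F | T
F | T | T
T | T | F
Satisfying assignment at row 1: r=F, u=F gives T.

No, it is not a contradiction.


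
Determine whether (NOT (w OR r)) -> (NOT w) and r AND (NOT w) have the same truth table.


Compare truth tables:
r | w | φ | ψ
-------------
F | F | T | F
T | F | T | T
F | T | T | F
T | T | T | F
They differ at row 1 (r=F, w=F): φ=T but ψ=F.

No, they are not logically equivalent.


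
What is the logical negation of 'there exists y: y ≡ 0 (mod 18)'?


¬(for all x: φ) = there exists x: ¬φ, and ¬(there exists x: φ) = for all x: ¬φ.
Apply to the existential statement.

for all y: NOT(y ≡ 0 (mod 18))


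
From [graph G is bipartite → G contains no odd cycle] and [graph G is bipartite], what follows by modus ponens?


Modus ponens: from (P → Q) and P, infer Q.
P = 'graph G is bipartite' is asserted, and P → Q holds, so Q follows.

G contains no odd cycle.


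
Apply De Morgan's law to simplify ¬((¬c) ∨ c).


De Morgan: the negation of a disjunction is the conjunction of the negations.
Distribute ¬ across ∨, flipping it to ∧, and negate each literal.

c ∧ (¬c)


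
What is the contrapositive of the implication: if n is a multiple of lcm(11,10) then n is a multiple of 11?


The contrapositive of (P → Q) is (¬Q → ¬P); it is logically equivalent to the original.
Here P = 'n is a multiple of lcm(11,10)' and Q = 'n is a multiple of 11'.

If not (n is a multiple of 11), then not (n is a multiple of lcm(11,10)).


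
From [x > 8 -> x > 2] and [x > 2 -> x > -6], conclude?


Hypothetical syllogism: from (P → Q) and (Q → R), infer (P → R).
Chain the two implications through the shared middle term 'x > 2'.

x > 8 -> x > -6


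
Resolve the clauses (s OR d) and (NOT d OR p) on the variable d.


The clauses contain complementary literals d and NOTd.
Resolution eliminates this pair and disjoins the remaining literals (merging duplicates).

(s OR p)


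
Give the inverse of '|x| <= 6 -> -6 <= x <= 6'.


The inverse of (P → Q) is (¬P → ¬Q). It is equivalent to the converse, not to the original.
Here P = '|x| <= 6' and Q = '-6 <= x <= 6'.

If not (|x| <= 6), then not (-6 <= x <= 6).


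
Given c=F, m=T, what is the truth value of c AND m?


Conjunction is true only when both operands are true.
Substitute: c=F, m=T.
F AND T evaluates to F.

F


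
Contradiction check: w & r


Truth table over {r, w}:
r | w | φ
---------
False | False | False
True | False | False
False | True | False
True | True | True
Satisfying assignment at row 4: r=True, w=True gives True.

No, it is not a contradiction.


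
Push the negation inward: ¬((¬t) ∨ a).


De Morgan: the negation of a disjunction is the conjunction of the negations.
Distribute ¬ across ∨, flipping it to ∧, and negate each literal.

t ∧ (¬a)


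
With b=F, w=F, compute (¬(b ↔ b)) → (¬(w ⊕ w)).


Substitute b=F, w=F:
b ↔ b = F ↔ F = T
¬(b ↔ b) = F
w ⊕ w = F ⊕ F = F
¬(w ⊕ w) = T
(¬(b ↔ b)) → (¬(w ⊕ w)) = F → T = T

T


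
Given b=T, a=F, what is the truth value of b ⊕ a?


Exclusive or is true when exactly one operand is true.
Substitute: b=T, a=F.
T ⊕ F evaluates to T.

T


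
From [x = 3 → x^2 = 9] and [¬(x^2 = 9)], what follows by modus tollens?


Modus tollens: from (P → Q) and ¬Q, infer ¬P.
Q = 'x^2 = 9' is denied; since P → Q, P must also fail.

Not (x = 3).


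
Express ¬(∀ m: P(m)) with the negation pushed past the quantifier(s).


¬(∀ x: φ) = ∃ x: ¬φ, and ¬(∃ x: φ) = ∀ x: ¬φ.
Apply to the universal statement.

∃ m: ¬(P(m))


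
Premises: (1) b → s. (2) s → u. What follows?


Hypothetical syllogism: from (P → Q) and (Q → R), infer (P → R).
Chain the two implications through the shared middle term 's'.

b → u


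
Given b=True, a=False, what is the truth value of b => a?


Implication is false only when antecedent is true and consequent is false.
Substitute: b=True, a=False.
True => False evaluates to False.

False


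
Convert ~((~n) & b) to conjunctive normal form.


Step 1: Apply De Morgan: ¬((¬n) ∧ b) = ¬(¬n) ∨ ¬b.
Step 2: Eliminate any double negations (¬¬X = X).

n | (~b)


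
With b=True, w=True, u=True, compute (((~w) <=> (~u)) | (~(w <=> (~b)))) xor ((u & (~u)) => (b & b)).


Substitute b=True, w=True, u=True:
… (earlier sub-steps elided)
(~w) <=> (~u) = False <=> False = True
~b = False
w <=> (~b) = True <=> False = False
~(w <=> (~b)) = True
((~w) <=> (~u)) | (~(w <=> (~b))) = True | True = True
~u = False
u & (~u) = True & False = False
b & b = True & True = True
(u & (~u)) => (b & b) = False => True = True
(((~w) <=> (~u)) | (~(w <=> (~b)))) xor ((u & (~u)) => (b & b)) = True xor True = False

False


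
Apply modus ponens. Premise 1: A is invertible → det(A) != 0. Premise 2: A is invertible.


Modus ponens: from (P → Q) and P, infer Q.
P = 'A is invertible' is asserted, and P → Q holds, so Q follows.

det(A) != 0.


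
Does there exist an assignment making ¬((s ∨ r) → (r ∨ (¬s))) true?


Search for a satisfying assignment over {r, s}.
Try r=F, s=T: the formula evaluates to T.
A satisfying assignment exists.

Satisfiable.


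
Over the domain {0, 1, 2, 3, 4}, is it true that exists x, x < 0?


Evaluate the predicate on each element: 0:False, 1:False, 2:False, 3:False, 4:False.
No element satisfies the predicate.

False


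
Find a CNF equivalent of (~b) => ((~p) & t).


Step 1: Rewrite (¬b) → ((¬p) ∧ t) as ¬(¬b) ∨ ((¬p) ∧ t).
Step 2: Distribute ∨ over ∧.
Step 3: Eliminate any double negations (¬¬X = X).

(b | (~p)) & (b | t)


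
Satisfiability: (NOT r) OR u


Search for a satisfying assignment over {r, u}.
Try r=F, u=F: the formula evaluates to T.
A satisfying assignment exists.

Satisfiable.


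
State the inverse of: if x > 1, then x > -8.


The inverse of (P → Q) is (¬P → ¬Q). It is equivalent to the converse, not to the original.
Here P = 'x > 1' and Q = 'x > -8'.

If not (x > 1), then not (x > -8).


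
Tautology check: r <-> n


Build the truth table over {n, r}:
n | r | φ
---------
F | F | T
T | F | F
F | T | F
T | T | T
Counterexample at row 2: with n=T, r=F, the formula is F.

No, it is not a tautology.


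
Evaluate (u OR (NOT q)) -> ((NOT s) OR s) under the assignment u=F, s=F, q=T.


Substitute u=F, s=F, q=T:
NOT q = F
u OR (NOT q) = F OR F = F
NOT s = T
(NOT s) OR s = T OR F = T
(u OR (NOT q)) -> ((NOT s) OR s) = F -> T = T

T


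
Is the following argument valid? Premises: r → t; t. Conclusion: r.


This is affirming the consequent (fallacy). There exist truth assignments where the premises are all true but the conclusion is false.

Invalid.


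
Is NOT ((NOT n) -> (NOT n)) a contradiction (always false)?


Truth table over {n}:
n | φ
-----
F | F
T | F
Every row is false.

Yes, it is a contradiction.


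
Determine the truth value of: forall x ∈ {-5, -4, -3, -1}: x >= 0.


Evaluate the predicate on each element: -5:False, -4:False, -3:False, -1:False.
Counterexample x = -5 fails the predicate.

False


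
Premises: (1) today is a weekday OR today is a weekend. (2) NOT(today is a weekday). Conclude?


Disjunctive syllogism: from (P ∨ Q) and ¬P, infer Q.
One disjunct, 'today is a weekday', is ruled out; the other must hold.

today is a weekend


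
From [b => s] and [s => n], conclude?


Hypothetical syllogism: from (P → Q) and (Q → R), infer (P → R).
Chain the two implications through the shared middle term 's'.

b => n


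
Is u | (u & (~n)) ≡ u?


Compare truth tables:
n | u | φ | ψ
-------------
False | False | False | False
True | False | False | False
False | True | True | True
True | True | True | True
The columns φ and ψ agree on every row.

Yes, they are logically equivalent.


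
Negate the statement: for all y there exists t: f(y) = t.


Negation flips each quantifier (∀↔∃) and negates the inner predicate.
¬(for all y there exists t: φ) = there exists y for all t: ¬φ.

there exists y for all t: NOT(f(y) = t)


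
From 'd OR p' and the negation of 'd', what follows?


Disjunctive syllogism: from (P ∨ Q) and ¬P, infer Q.
One disjunct, 'd', is ruled out; the other must hold.

p


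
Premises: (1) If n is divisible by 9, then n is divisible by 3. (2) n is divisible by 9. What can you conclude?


Modus ponens: from (P → Q) and P, infer Q.
P = 'n is divisible by 9' is asserted, and P → Q holds, so Q follows.

n is divisible by 3.


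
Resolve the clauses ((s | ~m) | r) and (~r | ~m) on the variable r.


The clauses contain complementary literals r and ~r.
Resolution eliminates this pair and disjoins the remaining literals (merging duplicates).

(~m | s)


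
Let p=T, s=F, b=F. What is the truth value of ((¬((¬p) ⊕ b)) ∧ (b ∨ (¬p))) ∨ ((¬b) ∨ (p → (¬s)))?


Substitute p=T, s=F, b=F:
… (earlier sub-steps elided)
(¬p) ⊕ b = F ⊕ F = F
¬((¬p) ⊕ b) = T
¬p = F
b ∨ (¬p) = F ∨ F = F
(¬((¬p) ⊕ b)) ∧ (b ∨ (¬p)) = T ∧ F = F
¬b = T
¬s = T
p → (¬s) = T → T = T
(¬b) ∨ (p → (¬s)) = T ∨ T = T
((¬((¬p) ⊕ b)) ∧ (b ∨ (¬p))) ∨ ((¬b) ∨ (p → (¬s))) = F ∨ T = T

T


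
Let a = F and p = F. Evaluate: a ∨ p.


Disjunction is false only when both operands are false.
Substitute: a=F, p=F.
F ∨ F evaluates to F.

F


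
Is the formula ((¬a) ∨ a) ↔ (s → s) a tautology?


Build the truth table over {a, s}:
a | s | φ
---------
F | F | T
T | F | T
F | T | T
T | T | T
Every row evaluates to true.

Yes, it is a tautology.


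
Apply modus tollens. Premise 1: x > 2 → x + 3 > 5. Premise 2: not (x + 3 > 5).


Modus tollens: from (P → Q) and ¬Q, infer ¬P.
Q = 'x + 3 > 5' is denied; since P → Q, P must also fail.

Not (x > 2).


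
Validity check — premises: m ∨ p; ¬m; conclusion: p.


This matches the form of disjunctive syllogism: the conclusion follows in every model of the premises.

Valid.


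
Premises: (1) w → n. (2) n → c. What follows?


Hypothetical syllogism: from (P → Q) and (Q → R), infer (P → R).
Chain the two implications through the shared middle term 'n'.

w → c


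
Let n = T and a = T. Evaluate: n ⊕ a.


Exclusive or is true when exactly one operand is true.
Substitute: n=T, a=T.
T ⊕ T evaluates to F.

F


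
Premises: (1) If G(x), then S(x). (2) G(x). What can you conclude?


Modus ponens: from (P → Q) and P, infer Q.
P = 'G(x)' is asserted, and P → Q holds, so Q follows.

S(x).


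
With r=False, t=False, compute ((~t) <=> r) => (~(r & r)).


Substitute r=False, t=False:
~t = True
(~t) <=> r = True <=> False = False
r & r = False & False = False
~(r & r) = True
((~t) <=> r) => (~(r & r)) = False => True = True

True


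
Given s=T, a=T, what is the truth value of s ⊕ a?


Exclusive or is true when exactly one operand is true.
Substitute: s=T, a=T.
T ⊕ T evaluates to F.

F


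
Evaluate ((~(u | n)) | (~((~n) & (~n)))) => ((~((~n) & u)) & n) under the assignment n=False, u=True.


Substitute n=False, u=True:
… (earlier sub-steps elided)
~n = True
~n = True
(~n) & (~n) = True & True = True
~((~n) & (~n)) = False
(~(u | n)) | (~((~n) & (~n))) = False | False = False
~n = True
(~n) & u = True & True = True
~((~n) & u) = False
(~((~n) & u)) & n = False & False = False
((~(u | n)) | (~((~n) & (~n)))) => ((~((~n) & u)) & n) = False => False = True

True


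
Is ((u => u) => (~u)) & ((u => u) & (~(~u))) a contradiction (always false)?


Truth table over {u}:
u | φ
-----
False | False
True | False
Every row is false.

Yes, it is a contradiction.


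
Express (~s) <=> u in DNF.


Step 1: (¬s) ↔ u is true exactly when both agree: ((¬s) ∧ u) ∨ (¬(¬s) ∧ ¬u).
Step 2: Eliminate any double negations (¬¬X = X).

((~s) & u) | (s & (~u))


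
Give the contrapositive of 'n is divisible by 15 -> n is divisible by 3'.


The contrapositive of (P → Q) is (¬Q → ¬P); it is logically equivalent to the original.
Here P = 'n is divisible by 15' and Q = 'n is divisible by 3'.

If not (n is divisible by 3), then not (n is divisible by 15).


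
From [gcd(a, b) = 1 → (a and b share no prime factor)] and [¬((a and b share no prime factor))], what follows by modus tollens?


Modus tollens: from (P → Q) and ¬Q, infer ¬P.
Q = '(a and b share no prime factor)' is denied; since P → Q, P must also fail.

Not (gcd(a, b) = 1).


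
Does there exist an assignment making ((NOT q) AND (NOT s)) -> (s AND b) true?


Search for a satisfying assignment over {b, q, s}.
Try b=F, q=T, s=F: the formula evaluates to T.
A satisfying assignment exists.

Satisfiable.


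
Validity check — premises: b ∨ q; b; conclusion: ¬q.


This is affirming a disjunct (fallacy). There exist truth assignments where the premises are all true but the conclusion is false.

Invalid.


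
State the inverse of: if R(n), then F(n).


The inverse of (P → Q) is (¬P → ¬Q). It is equivalent to the converse, not to the original.
Here P = 'R(n)' and Q = 'F(n)'.

If not (R(n)), then not (F(n)).


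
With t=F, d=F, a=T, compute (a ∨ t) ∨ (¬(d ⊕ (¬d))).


Substitute t=F, d=F, a=T:
a ∨ t = T ∨ F = T
¬d = T
d ⊕ (¬d) = F ⊕ T = T
¬(d ⊕ (¬d)) = F
(a ∨ t) ∨ (¬(d ⊕ (¬d))) = T ∨ F = T

T


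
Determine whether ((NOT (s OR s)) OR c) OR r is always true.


Build the truth table over {c, r, s}:
c | r | s | φ
-------------
F | F | F | T
T | F | F | T
F | T | F | T
T | T | F | T
F | F | T | F
T | F | T | T
F | T | T | T
T | T | T | T
Counterexample at row 5: with c=F, r=F, s=T, the formula is F.

No, it is not a tautology.


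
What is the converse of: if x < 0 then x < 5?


The converse of (P → Q) is (Q → P). It is not in general equivalent to the original.
Here P = 'x < 0' and Q = 'x < 5'.

If x < 5, then x < 0.


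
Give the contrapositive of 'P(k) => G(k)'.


The contrapositive of (P → Q) is (¬Q → ¬P); it is logically equivalent to the original.
Here P = 'P(k)' and Q = 'G(k)'.

If not (G(k)), then not (P(k)).


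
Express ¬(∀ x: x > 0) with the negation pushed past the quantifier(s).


¬(∀ x: φ) = ∃ x: ¬φ, and ¬(∃ x: φ) = ∀ x: ¬φ.
Apply to the universal statement.

∃ x: ¬(x > 0)


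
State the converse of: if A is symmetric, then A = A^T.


The converse of (P → Q) is (Q → P). It is not in general equivalent to the original.
Here P = 'A is symmetric' and Q = 'A = A^T'.

If A = A^T, then A is symmetric.


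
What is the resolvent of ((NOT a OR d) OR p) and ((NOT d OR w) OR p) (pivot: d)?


The clauses contain complementary literals d and NOTd.
Resolution eliminates this pair and disjoins the remaining literals (merging duplicates).

((p OR NOT a) OR w)


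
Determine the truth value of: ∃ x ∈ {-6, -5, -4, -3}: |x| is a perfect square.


Evaluate the predicate on each element: -6:F, -5:F, -4:T, -3:F.
Witness x = -4 satisfies the predicate.

T


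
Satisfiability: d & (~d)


Check all 2 assignments over {d}:
d | φ
-----
False | False
True | False
No assignment makes the formula true.

Unsatisfiable.


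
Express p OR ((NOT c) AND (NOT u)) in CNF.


Step 1: Distribute ∨ over ∧: p ∨ ((¬c) ∧ (¬u)) = (p ∨ (¬c)) ∧ (p ∨ (¬u)).

(p OR (NOT c)) AND (p OR (NOT u))


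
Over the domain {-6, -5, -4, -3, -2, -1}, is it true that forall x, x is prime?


Evaluate the predicate on each element: -6:False, -5:False, -4:False, -3:False, -2:False, -1:False.
Counterexample x = -6 fails the predicate.

False


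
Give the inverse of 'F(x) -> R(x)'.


The inverse of (P → Q) is (¬P → ¬Q). It is equivalent to the converse, not to the original.
Here P = 'F(x)' and Q = 'R(x)'.

If not (F(x)), then not (R(x)).


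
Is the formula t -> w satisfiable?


Search for a satisfying assignment over {t, w}.
Try t=F, w=F: the formula evaluates to T.
A satisfying assignment exists.

Satisfiable.


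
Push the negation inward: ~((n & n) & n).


De Morgan: the negation of a conjunction is the disjunction of the negations.
Distribute ~ across &, flipping it to |, and negate each literal.

((~n) | (~n)) | (~n)


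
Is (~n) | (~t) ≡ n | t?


Compare truth tables:
n | t | φ | ψ
-------------
False | False | True | False
True | False | True | True
False | True | True | True
True | True | False | True
They differ at row 1 (n=False, t=False): φ=True but ψ=False.

No, they are not logically equivalent.


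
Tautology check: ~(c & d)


Build the truth table over {c, d}:
c | d | φ
---------
False | False | True
True | False | True
False | True | True
True | True | False
Counterexample at row 4: with c=True, d=True, the formula is False.

No, it is not a tautology.


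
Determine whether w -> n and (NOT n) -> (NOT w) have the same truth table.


Compare truth tables:
n | w | φ | ψ
-------------
F | F | T | T
T | F | T | T
F | T | F | F
T | T | T | T
The columns φ and ψ agree on every row.

Yes, they are logically equivalent.


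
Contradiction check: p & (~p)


Truth table over {p}:
p | φ
-----
False | False
True | False
Every row is false.

Yes, it is a contradiction.


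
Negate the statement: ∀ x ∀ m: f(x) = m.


Negation flips each quantifier (∀↔∃) and negates the inner predicate.
¬(∀ x ∀ m: φ) = ∃ x ∃ m: ¬φ.

∃ x ∃ m: ¬(f(x) = m)


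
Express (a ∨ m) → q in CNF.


Step 1: Rewrite as ¬(a ∨ m) ∨ q = (¬a ∧ ¬m) ∨ q.
Step 2: Distribute ∨ over ∧.

((¬a) ∨ q) ∧ ((¬m) ∨ q)


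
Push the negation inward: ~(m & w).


De Morgan: the negation of a conjunction is the disjunction of the negations.
Distribute ~ across &, flipping it to |, and negate each literal.

(~m) | (~w)


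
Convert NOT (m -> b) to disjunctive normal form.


Step 1: Rewrite implication then negate: ¬(¬m ∨ b) = m ∧ ¬b.

m AND (NOT b)


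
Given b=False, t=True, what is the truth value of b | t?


Disjunction is false only when both operands are false.
Substitute: b=False, t=True.
False | True evaluates to True.

True


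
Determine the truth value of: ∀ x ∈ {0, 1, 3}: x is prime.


Evaluate the predicate on each element: 0:F, 1:F, 3:T.
Counterexample x = 0 fails the predicate.

F


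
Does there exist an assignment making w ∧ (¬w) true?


Check all 2 assignments over {w}:
w | φ
-----
F | F
T | F
No assignment makes the formula true.

Unsatisfiable.


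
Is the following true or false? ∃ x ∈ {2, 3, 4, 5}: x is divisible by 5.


Evaluate the predicate on each element: 2:F, 3:F, 4:F, 5:T.
Witness x = 5 satisfies the predicate.

T


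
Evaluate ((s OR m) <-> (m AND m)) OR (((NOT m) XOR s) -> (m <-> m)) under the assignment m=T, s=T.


Substitute m=T, s=T:
s OR m = T OR T = T
m AND m = T AND T = T
(s OR m) <-> (m AND m) = T <-> T = T
NOT m = F
(NOT m) XOR s = F XOR T = T
m <-> m = T <-> T = T
((NOT m) XOR s) -> (m <-> m) = T -> T = T
((s OR m) <-> (m AND m)) OR (((NOT m) XOR s) -> (m <-> m)) = T OR T = T

T


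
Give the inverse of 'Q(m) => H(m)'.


The inverse of (P → Q) is (¬P → ¬Q). It is equivalent to the converse, not to the original.
Here P = 'Q(m)' and Q = 'H(m)'.

If not (Q(m)), then not (H(m)).


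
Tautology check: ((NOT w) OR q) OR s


Build the truth table over {q, s, w}:
q | s | w | φ
-------------
F | F | F | T
T | F | F | T
F | T | F | T
T | T | F | T
F | F | T | F
T | F | T | T
F | T | T | T
T | T | T | T
Counterexample at row 5: with q=F, s=F, w=T, the formula is F.

No, it is not a tautology.


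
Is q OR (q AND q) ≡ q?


Compare truth tables:
q | φ | ψ
---------
F | F | F
T | T | T
The columns φ and ψ agree on every row.

Yes, they are logically equivalent.


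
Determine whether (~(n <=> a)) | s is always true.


Build the truth table over {a, n, s}:
a | n | s | φ
-------------
False | False | False | False
True | False | False | True
False | True | False | True
True | True | False | False
False | False | True | True
True | False | True | True
False | True | True | True
True | True | True | True
Counterexample at row 1: with a=False, n=False, s=False, the formula is False.

No, it is not a tautology.


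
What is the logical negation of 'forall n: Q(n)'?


¬(forall x: φ) = exists x: ¬φ, and ¬(exists x: φ) = forall x: ¬φ.
Apply to the universal statement.

exists n: ~(Q(n))


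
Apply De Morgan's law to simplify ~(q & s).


De Morgan: the negation of a conjunction is the disjunction of the negations.
Distribute ~ across &, flipping it to |, and negate each literal.

(~q) | (~s)


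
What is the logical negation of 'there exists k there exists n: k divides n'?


Negation flips each quantifier (∀↔∃) and negates the inner predicate.
¬(there exists k there exists n: φ) = for all k for all n: ¬φ.

for all k for all n: NOT(k divides n)


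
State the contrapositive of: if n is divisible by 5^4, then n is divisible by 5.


The contrapositive of (P → Q) is (¬Q → ¬P); it is logically equivalent to the original.
Here P = 'n is divisible by 5^4' and Q = 'n is divisible by 5'.

If not (n is divisible by 5), then not (n is divisible by 5^4).


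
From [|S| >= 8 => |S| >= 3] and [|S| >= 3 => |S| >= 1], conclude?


Hypothetical syllogism: from (P → Q) and (Q → R), infer (P → R).
Chain the two implications through the shared middle term '|S| >= 3'.

|S| >= 8 => |S| >= 1


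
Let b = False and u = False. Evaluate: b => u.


Implication is false only when antecedent is true and consequent is false.
Substitute: b=False, u=False.
False => False evaluates to True.

True


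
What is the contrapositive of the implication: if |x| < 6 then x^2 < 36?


The contrapositive of (P → Q) is (¬Q → ¬P); it is logically equivalent to the original.
Here P = '|x| < 6' and Q = 'x^2 < 36'.

If not (x^2 < 36), then not (|x| < 6).


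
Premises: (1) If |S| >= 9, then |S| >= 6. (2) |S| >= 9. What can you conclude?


Modus ponens: from (P → Q) and P, infer Q.
P = '|S| >= 9' is asserted, and P → Q holds, so Q follows.

|S| >= 6.


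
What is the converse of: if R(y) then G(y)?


The converse of (P → Q) is (Q → P). It is not in general equivalent to the original.
Here P = 'R(y)' and Q = 'G(y)'.

If G(y), then R(y).


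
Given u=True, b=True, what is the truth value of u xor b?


Exclusive or is true when exactly one operand is true.
Substitute: u=True, b=True.
True xor True evaluates to False.

False


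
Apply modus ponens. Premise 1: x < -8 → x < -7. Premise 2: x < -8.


Modus ponens: from (P → Q) and P, infer Q.
P = 'x < -8' is asserted, and P → Q holds, so Q follows.

x < -7.


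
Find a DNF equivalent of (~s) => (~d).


Step 1: Rewrite (¬s) → (¬d) as ¬(¬s) ∨ (¬d).
Step 2: Eliminate any double negations (¬¬X = X).

s | (~d)


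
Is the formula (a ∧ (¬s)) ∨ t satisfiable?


Search for a satisfying assignment over {a, s, t}.
Try a=T, s=F, t=F: the formula evaluates to T.
A satisfying assignment exists.

Satisfiable.


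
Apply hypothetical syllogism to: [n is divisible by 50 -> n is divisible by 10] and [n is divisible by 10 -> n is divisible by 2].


Hypothetical syllogism: from (P → Q) and (Q → R), infer (P → R).
Chain the two implications through the shared middle term 'n is divisible by 10'.

n is divisible by 50 -> n is divisible by 2


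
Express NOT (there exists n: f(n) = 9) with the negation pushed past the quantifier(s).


¬(for all x: φ) = there exists x: ¬φ, and ¬(there exists x: φ) = for all x: ¬φ.
Apply to the existential statement.

for all n: NOT(f(n) = 9)


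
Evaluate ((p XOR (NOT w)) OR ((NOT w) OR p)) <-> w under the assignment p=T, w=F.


Substitute p=T, w=F:
NOT w = T
p XOR (NOT w) = T XOR T = F
NOT w = T
(NOT w) OR p = T OR T = T
(p XOR (NOT w)) OR ((NOT w) OR p) = F OR T = T
((p XOR (NOT w)) OR ((NOT w) OR p)) <-> w = T <-> F = F

F


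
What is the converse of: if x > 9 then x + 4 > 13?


The converse of (P → Q) is (Q → P). It is not in general equivalent to the original.
Here P = 'x > 9' and Q = 'x + 4 > 13'.

If x + 4 > 13, then x > 9.


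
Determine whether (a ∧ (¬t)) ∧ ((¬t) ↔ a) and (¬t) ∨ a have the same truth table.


Compare truth tables:
a | t | φ | ψ
-------------
F | F | F | T
T | F | T | T
F | T | F | F
T | T | F | T
They differ at row 1 (a=F, t=F): φ=F but ψ=T.

No, they are not logically equivalent.


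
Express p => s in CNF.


Step 1: Rewrite p → s as ¬p ∨ s.

(~p) | s


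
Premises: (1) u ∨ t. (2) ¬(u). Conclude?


Disjunctive syllogism: from (P ∨ Q) and ¬P, infer Q.
One disjunct, 'u', is ruled out; the other must hold.

t


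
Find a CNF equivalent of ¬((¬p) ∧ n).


Step 1: Apply De Morgan: ¬((¬p) ∧ n) = ¬(¬p) ∨ ¬n.
Step 2: Eliminate any double negations (¬¬X = X).

p ∨ (¬n)


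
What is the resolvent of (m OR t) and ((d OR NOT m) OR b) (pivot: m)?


The clauses contain complementary literals m and NOTm.
Resolution eliminates this pair and disjoins the remaining literals (merging duplicates).

((t OR d) OR b)


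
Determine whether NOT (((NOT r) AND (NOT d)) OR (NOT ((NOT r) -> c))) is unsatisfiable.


Truth table over {c, d, r}:
c | d | r | φ
-------------
F | F | F | F
T | F | F | F
F | T | F | F
T | T | F | T
F | F | T | T
T | F | T | T
F | T | T | T
T | T | T | T
Satisfying assignment at row 4: c=T, d=T, r=F gives T.

No, it is not a contradiction.


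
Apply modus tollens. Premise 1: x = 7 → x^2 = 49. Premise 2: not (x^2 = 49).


Modus tollens: from (P → Q) and ¬Q, infer ¬P.
Q = 'x^2 = 49' is denied; since P → Q, P must also fail.

Not (x = 7).


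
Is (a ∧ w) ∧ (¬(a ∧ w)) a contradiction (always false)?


Truth table over {a, w}:
a | w | φ
---------
F | F | F
T | F | F
F | T | F
T | T | F
Every row is false.

Yes, it is a contradiction.
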